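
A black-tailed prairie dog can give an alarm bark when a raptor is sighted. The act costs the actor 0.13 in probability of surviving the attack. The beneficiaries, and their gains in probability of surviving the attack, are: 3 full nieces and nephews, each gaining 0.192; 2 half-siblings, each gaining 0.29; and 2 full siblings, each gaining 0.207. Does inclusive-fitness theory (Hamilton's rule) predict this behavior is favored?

Hamilton's rule: the trait is favored when the sum of r·B over every recipient exceeds the actor's cost C.
r to a full niece or nephew = 1/4 (full aunt/uncle↔niece/nephew: two paths of length 3 through the shared grandparent pair: r = 2·(1/2)^3 = 1/4).
r to a half-sibling = 0.25 (half-sibs share one parent — one path of length 2: r = (1/2)^2 = 1/4).
r to a full sibling = 0.5 (full sibs share both parents — two paths of length 2: r = 2·(1/2)^2 = 1/2).
Summing one r·B term per recipient: 3·0.25·0.192 + 2·0.25·0.29 + 2·0.5·0.207 = 0.496.
0.496 > 0.13: the indirect benefit exceeds the cost.

Yes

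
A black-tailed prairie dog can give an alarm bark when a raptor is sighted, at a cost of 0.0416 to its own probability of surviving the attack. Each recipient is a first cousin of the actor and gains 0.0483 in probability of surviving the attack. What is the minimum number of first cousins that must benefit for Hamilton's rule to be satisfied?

r to a first cousin = 0.125 (first cousins share one grandparent pair — two paths of length 4: r = 2·(1/2)^4 = 1/8).
Hamilton's rule: n·r·B > C  ⇒  n > C/(r·B) = 0.0416/(0.125·0.0483) = 6.89.
The smallest integer exceeding 6.89 is 7.

7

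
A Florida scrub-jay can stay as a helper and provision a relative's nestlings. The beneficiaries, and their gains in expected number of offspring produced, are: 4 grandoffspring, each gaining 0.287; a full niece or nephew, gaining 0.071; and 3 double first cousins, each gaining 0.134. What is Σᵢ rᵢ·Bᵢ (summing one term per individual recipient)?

r to a grandoffspring = 1/4 (two parent–offspring links: r = (1/2)^2 = 1/4).
r to a full niece or nephew = 0.25 (full aunt/uncle↔niece/nephew: two paths of length 3 through the shared grandparent pair: r = 2·(1/2)^3 = 1/4).
r to a double first cousin = 1/4 (double first cousins share both grandparent pairs — four paths of length 4: r = 4·(1/2)^4 = 1/4).
Summing one r·B term per recipient: 4·0.25·0.287 + 1·0.25·0.071 + 3·0.25·0.134 = 0.40525.

0.40525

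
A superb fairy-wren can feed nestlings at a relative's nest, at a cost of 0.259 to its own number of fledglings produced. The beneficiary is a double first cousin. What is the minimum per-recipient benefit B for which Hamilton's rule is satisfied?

r to a double first cousin = 0.25 (double first cousins share both grandparent pairs — four paths of length 4: r = 4·(1/2)^4 = 1/4).
Hamilton's rule with n recipients of equal r: n·r·B > C, so B > C/(n·r) = 0.259/(1·0.25) = 1.036.

1.036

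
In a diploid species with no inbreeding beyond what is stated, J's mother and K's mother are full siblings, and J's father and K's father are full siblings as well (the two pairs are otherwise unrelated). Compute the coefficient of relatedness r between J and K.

0.25

Relatedness sums over independent paths through distinct common ancestors.
J and K are related in two ways: first cousins through their mothers (r = 1/8) and first cousins through their fathers (r = 1/8) — i.e. double first cousins.
r = 1/8 + 1/8 = 0.25.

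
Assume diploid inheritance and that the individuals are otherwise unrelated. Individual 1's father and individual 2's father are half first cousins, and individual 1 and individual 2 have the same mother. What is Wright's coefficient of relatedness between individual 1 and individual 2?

0.265625

Independent pedigree routes through distinct common ancestors add.
Individual 1 and individual 2 are related in two ways: half second cousins through their fathers (r = 1/64) and half-sibs through their shared mother (r = 1/4).
r = 1/64 + 1/4 = 0.265625.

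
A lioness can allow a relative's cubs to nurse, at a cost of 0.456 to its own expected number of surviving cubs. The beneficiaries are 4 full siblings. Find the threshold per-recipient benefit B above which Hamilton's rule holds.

0.228

r to a full sibling = 1/2 (full sibs share both parents — two paths of length 2: r = 2·(1/2)^2 = 1/2).
Hamilton's rule with n recipients of equal r: n·r·B > C, so B > C/(n·r) = 0.456/(4·0.5) = 0.228.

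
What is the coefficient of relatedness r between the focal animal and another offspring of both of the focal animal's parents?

0.5

Each parent–offspring link contributes a factor of 1/2, and independent paths through distinct common ancestors add.
Full sibs share both parents — two paths of length 2: r = 2·(1/2)^2 = 1/2.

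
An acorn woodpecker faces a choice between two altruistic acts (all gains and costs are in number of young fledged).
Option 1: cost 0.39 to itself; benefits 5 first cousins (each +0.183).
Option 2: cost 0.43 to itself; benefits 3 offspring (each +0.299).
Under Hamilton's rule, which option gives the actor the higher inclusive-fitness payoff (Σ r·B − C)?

Option 1: r to a first cousin = 0.125.
Option 1: Σ r·B − C = (5·0.125·0.183) − 0.39 = -0.275625.
Option 2: r to an offspring = 0.5.
Option 2: Σ r·B − C = (3·0.5·0.299) − 0.43 = 0.0185.
Option 2 has the higher net inclusive-fitness payoff.

Option 2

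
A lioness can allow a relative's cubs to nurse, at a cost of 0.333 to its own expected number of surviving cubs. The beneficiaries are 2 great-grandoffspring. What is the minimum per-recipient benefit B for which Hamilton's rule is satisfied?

r to a great-grandoffspring = 1/8 (three parent–offspring links: r = (1/2)^3 = 1/8).
Hamilton's rule with n recipients of equal r: n·r·B > C, so B > C/(n·r) = 0.333/(2·0.125) = 1.332.

1.332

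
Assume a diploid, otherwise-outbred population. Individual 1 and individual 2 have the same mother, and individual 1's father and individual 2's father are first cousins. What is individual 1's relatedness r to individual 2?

Independent pedigree routes through distinct common ancestors add.
Individual 1 and individual 2 are related in two ways: half-sibs through their shared mother (r = 1/4) and second cousins through their fathers (r = 1/32).
r = 1/4 + 1/32 = 0.28125.

0.28125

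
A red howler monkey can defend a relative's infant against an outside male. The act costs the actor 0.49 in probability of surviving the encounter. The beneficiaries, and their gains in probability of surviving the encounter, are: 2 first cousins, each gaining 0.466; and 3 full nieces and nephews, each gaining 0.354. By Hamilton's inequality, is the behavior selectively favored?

Hamilton's rule: the trait is favored when the sum of r·B over every recipient exceeds the actor's cost C.
r to a first cousin = 1/8 (first cousins share one grandparent pair — two paths of length 4: r = 2·(1/2)^4 = 1/8).
r to a full niece or nephew = 0.25 (full aunt/uncle↔niece/nephew: two paths of length 3 through the shared grandparent pair: r = 2·(1/2)^3 = 1/4).
Summing one r·B term per recipient: 2·0.125·0.466 + 3·0.25·0.354 = 0.382.
0.382 < 0.49: the indirect benefit is less than the cost.

No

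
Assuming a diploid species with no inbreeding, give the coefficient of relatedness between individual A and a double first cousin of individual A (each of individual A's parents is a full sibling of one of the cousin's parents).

Each parent–offspring link contributes a factor of 1/2, and independent paths through distinct common ancestors add.
Double first cousins share both grandparent pairs — four paths of length 4: r = 4·(1/2)^4 = 1/4.

0.25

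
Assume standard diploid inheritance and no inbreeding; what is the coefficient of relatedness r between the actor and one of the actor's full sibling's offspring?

Each parent–offspring link contributes a factor of 1/2, and independent paths through distinct common ancestors add.
Full aunt/uncle↔niece/nephew: two paths of length 3 through the shared grandparent pair: r = 2·(1/2)^3 = 1/4.

0.25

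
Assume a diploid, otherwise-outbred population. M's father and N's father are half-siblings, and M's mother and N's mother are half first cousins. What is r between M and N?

0.078125

Independent pedigree routes through distinct common ancestors add.
M and N are related in two ways: half first cousins through their fathers (r = 1/16) and half second cousins through their mothers (r = 1/64).
r = 1/16 + 1/64 = 5/64 = 0.078125.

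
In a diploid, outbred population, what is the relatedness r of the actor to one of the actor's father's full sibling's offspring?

Each parent–offspring link contributes a factor of 1/2, and independent paths through distinct common ancestors add.
First cousins share one grandparent pair — two paths of length 4: r = 2·(1/2)^4 = 1/8.

0.125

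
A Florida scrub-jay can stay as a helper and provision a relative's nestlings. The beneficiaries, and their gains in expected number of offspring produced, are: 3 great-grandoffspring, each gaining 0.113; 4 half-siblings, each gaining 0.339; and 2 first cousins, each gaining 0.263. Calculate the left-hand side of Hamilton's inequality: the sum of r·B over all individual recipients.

0.447125

r to a great-grandoffspring = 1/8 (three parent–offspring links: r = (1/2)^3 = 1/8).
r to a half-sibling = 1/4 (half-sibs share one parent — one path of length 2: r = (1/2)^2 = 1/4).
r to a first cousin = 1/8 (first cousins share one grandparent pair — two paths of length 4: r = 2·(1/2)^4 = 1/8).
Summing one r·B term per recipient: 3·0.125·0.113 + 4·0.25·0.339 + 2·0.125·0.263 = 0.447125.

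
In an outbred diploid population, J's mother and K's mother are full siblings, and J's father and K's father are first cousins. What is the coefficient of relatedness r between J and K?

With two independent routes of shared ancestry, r is the sum of the two contributions.
J and K are related in two ways: first cousins through their mothers (r = 1/8) and second cousins through their fathers (r = 1/32).
r = 1/8 + 1/32 = 0.15625.

0.15625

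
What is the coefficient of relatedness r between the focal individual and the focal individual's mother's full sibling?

0.25

Each parent–offspring link contributes a factor of 1/2, and independent paths through distinct common ancestors add.
Full aunt/uncle↔niece/nephew: two paths of length 3 through the shared grandparent pair: r = 2·(1/2)^3 = 1/4.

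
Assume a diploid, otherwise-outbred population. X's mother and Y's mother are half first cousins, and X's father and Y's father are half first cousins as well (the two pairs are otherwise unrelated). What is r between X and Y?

0.03125

Wright's path rule: contributions from independent ancestry routes add.
X and Y are related in two ways: half second cousins through their mothers (r = 1/64) and half second cousins through their fathers (r = 1/64).
r = 1/64 + 1/64 = 1/32 = 0.03125.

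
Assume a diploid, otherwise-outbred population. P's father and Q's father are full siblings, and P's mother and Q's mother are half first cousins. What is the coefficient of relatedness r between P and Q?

0.140625

Relatedness sums over independent paths through distinct common ancestors.
P and Q are related in two ways: first cousins through their fathers (r = 1/8) and half second cousins through their mothers (r = 1/64).
r = 1/8 + 1/64 = 9/64 = 0.140625.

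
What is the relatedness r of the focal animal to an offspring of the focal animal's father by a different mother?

Each parent–offspring link contributes a factor of 1/2, and independent paths through distinct common ancestors add.
Half-sibs share one parent — one path of length 2: r = (1/2)^2 = 1/4.

0.25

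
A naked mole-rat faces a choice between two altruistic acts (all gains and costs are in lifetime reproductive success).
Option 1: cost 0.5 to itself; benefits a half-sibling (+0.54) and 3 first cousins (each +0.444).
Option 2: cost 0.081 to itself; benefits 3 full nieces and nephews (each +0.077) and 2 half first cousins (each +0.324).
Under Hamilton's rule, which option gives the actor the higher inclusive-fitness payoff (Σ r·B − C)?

Option 2

Option 1: r to a half-sibling = 0.25.
Option 1: r to a first cousin = 0.125.
Option 1: Σ r·B − C = (1·0.25·0.54 + 3·0.125·0.444) − 0.5 = -0.1985.
Option 2: r to a full niece or nephew = 0.25.
Option 2: r to a half first cousin = 0.0625.
Option 2: Σ r·B − C = (3·0.25·0.077 + 2·0.0625·0.324) − 0.081 = 0.01725.
Option 2 has the higher net inclusive-fitness payoff.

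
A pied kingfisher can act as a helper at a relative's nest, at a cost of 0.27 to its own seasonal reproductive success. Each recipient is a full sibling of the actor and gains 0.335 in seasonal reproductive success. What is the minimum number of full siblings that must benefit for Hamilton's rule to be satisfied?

2

r to a full sibling = 0.5 (full sibs share both parents — two paths of length 2: r = 2·(1/2)^2 = 1/2).
Hamilton's rule: n·r·B > C  ⇒  n > C/(r·B) = 0.27/(0.5·0.335) = 1.612.
The smallest integer exceeding 1.612 is 2.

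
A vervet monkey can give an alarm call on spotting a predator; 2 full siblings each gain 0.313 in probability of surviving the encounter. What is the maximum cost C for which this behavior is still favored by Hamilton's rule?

r to a full sibling = 0.5 (full sibs share both parents — two paths of length 2: r = 2·(1/2)^2 = 1/2).
Hamilton's rule: n·r·B > C, so the trait is favored while C < n·r·B = 2·0.5·0.313 = 0.313.

0.313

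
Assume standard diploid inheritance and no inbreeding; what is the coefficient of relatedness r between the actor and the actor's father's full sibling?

0.25

Each parent–offspring link contributes a factor of 1/2, and independent paths through distinct common ancestors add.
Full aunt/uncle↔niece/nephew: two paths of length 3 through the shared grandparent pair: r = 2·(1/2)^3 = 1/4.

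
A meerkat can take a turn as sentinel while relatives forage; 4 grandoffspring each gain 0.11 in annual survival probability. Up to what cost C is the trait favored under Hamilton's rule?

r to a grandoffspring = 1/4 (two parent–offspring links: r = (1/2)^2 = 1/4).
Hamilton's rule: n·r·B > C, so the trait is favored while C < n·r·B = 4·0.25·0.11 = 0.11.

0.11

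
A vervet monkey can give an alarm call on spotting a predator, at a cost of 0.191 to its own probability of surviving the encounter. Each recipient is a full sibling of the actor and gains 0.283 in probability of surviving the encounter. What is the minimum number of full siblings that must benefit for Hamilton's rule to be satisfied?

r to a full sibling = 1/2 (full sibs share both parents — two paths of length 2: r = 2·(1/2)^2 = 1/2).
Hamilton's rule: n·r·B > C  ⇒  n > C/(r·B) = 0.191/(0.5·0.283) = 1.35.
The smallest integer exceeding 1.35 is 2.

2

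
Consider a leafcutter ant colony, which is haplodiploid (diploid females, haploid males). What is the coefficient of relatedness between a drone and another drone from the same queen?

0.5

Haploid brothers each carry a random half of the queen's diploid genome, so on average they share half: r = 1/2.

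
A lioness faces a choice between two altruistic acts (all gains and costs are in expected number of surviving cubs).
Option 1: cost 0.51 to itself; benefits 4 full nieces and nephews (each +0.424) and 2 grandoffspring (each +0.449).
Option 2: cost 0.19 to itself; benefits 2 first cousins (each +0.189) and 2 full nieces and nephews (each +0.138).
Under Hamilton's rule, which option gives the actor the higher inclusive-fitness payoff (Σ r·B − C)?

Option 1

Option 1: r to a full niece or nephew = 0.25.
Option 1: r to a grandoffspring = 0.25.
Option 1: Σ r·B − C = (4·0.25·0.424 + 2·0.25·0.449) − 0.51 = 0.1385.
Option 2: r to a first cousin = 0.125.
Option 2: r to a full niece or nephew = 0.25.
Option 2: Σ r·B − C = (2·0.125·0.189 + 2·0.25·0.138) − 0.19 = -0.07375.
Option 1 has the higher net inclusive-fitness payoff.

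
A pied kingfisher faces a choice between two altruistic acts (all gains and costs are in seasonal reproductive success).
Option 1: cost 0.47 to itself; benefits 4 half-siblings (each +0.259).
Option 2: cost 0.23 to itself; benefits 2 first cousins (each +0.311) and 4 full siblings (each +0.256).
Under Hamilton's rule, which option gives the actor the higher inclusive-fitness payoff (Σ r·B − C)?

Option 2

Option 1: r to a half-sibling = 0.25.
Option 1: Σ r·B − C = (4·0.25·0.259) − 0.47 = -0.211.
Option 2: r to a first cousin = 0.125.
Option 2: r to a full sibling = 0.5.
Option 2: Σ r·B − C = (2·0.125·0.311 + 4·0.5·0.256) − 0.23 = 0.35975.
Option 2 has the higher net inclusive-fitness payoff.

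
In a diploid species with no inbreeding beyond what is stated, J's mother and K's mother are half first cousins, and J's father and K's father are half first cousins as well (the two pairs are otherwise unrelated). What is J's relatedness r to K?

0.03125

Relatedness sums over independent paths through distinct common ancestors.
J and K are related in two ways: half second cousins through their mothers (r = 1/64) and half second cousins through their fathers (r = 1/64).
r = 1/64 + 1/64 = 1/32 = 0.03125.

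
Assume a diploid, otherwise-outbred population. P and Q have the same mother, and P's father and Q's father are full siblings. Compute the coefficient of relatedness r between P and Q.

0.375

With two independent routes of shared ancestry, r is the sum of the two contributions.
P and Q are related in two ways: half-sibs through their shared mother (r = 1/4) and first cousins through their fathers (r = 1/8).
r = 1/4 + 1/8 = 0.375.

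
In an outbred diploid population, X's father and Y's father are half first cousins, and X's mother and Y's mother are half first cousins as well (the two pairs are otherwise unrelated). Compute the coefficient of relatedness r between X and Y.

0.03125

Relatedness sums over independent paths through distinct common ancestors.
X and Y are related in two ways: half second cousins through their fathers (r = 1/64) and half second cousins through their mothers (r = 1/64).
r = 1/64 + 1/64 = 1/32 = 0.03125.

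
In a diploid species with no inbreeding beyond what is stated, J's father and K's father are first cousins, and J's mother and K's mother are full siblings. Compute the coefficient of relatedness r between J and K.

0.15625

With two independent routes of shared ancestry, r is the sum of the two contributions.
J and K are related in two ways: second cousins through their fathers (r = 1/32) and first cousins through their mothers (r = 1/8).
r = 1/32 + 1/8 = 5/32 = 0.15625.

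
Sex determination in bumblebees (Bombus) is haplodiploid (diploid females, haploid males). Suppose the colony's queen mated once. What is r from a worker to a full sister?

0.75

Haplodiploid full sisters inherit their father's entire haploid genome identically (contributing 1/2) and on average half of their mother's contribution (1/2 · 1/2 = 1/4); r = 1/2 + 1/4 = 3/4.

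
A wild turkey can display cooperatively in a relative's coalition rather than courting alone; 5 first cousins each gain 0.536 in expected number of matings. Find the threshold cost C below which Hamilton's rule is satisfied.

r to a first cousin = 0.125 (first cousins share one grandparent pair — two paths of length 4: r = 2·(1/2)^4 = 1/8).
Hamilton's rule: n·r·B > C, so the trait is favored while C < n·r·B = 5·0.125·0.536 = 0.335.

0.335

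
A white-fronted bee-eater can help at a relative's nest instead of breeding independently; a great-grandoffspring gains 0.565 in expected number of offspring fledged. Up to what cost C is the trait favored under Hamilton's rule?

0.070625

r to a great-grandoffspring = 0.125 (three parent–offspring links: r = (1/2)^3 = 1/8).
Hamilton's rule: n·r·B > C, so the trait is favored while C < n·r·B = 1·0.125·0.565 = 0.070625.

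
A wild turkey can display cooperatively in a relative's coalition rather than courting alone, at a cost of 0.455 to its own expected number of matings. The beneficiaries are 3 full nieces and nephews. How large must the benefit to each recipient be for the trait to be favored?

0.6067

r to a full niece or nephew = 1/4 (full aunt/uncle↔niece/nephew: two paths of length 3 through the shared grandparent pair: r = 2·(1/2)^3 = 1/4).
Hamilton's rule with n recipients of equal r: n·r·B > C, so B > C/(n·r) = 0.455/(3·0.25) = 0.6067.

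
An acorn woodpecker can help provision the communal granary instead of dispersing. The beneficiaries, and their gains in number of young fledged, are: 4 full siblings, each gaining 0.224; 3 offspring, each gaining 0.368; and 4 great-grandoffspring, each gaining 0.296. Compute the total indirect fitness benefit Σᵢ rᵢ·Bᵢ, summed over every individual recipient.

r to a full sibling = 1/2 (full sibs share both parents — two paths of length 2: r = 2·(1/2)^2 = 1/2).
r to an offspring = 0.5 (one parent–offspring link: r = (1/2)^1 = 1/2).
r to a great-grandoffspring = 1/8 (three parent–offspring links: r = (1/2)^3 = 1/8).
Summing one r·B term per recipient: 4·0.5·0.224 + 3·0.5·0.368 + 4·0.125·0.296 = 1.148.

1.148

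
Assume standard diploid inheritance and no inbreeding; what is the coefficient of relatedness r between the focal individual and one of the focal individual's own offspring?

Each parent–offspring link contributes a factor of 1/2, and independent paths through distinct common ancestors add.
One parent–offspring link: r = (1/2)^1 = 1/2.

0.5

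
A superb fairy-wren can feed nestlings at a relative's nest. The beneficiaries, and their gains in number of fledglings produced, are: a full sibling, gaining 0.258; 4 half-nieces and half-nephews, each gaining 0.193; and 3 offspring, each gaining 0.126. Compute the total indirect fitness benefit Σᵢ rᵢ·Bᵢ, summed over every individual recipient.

0.4145

r to a full sibling = 0.5 (full sibs share both parents — two paths of length 2: r = 2·(1/2)^2 = 1/2).
r to a half-niece or half-nephew = 1/8 (half-aunt/uncle↔niece/nephew: one path of length 3: r = (1/2)^3 = 1/8).
r to an offspring = 1/2 (one parent–offspring link: r = (1/2)^1 = 1/2).
Summing one r·B term per recipient: 1·0.5·0.258 + 4·0.125·0.193 + 3·0.5·0.126 = 0.4145.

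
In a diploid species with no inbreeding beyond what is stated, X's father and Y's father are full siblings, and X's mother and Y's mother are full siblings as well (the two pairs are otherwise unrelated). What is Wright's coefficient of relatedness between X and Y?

Wright's path rule: contributions from independent ancestry routes add.
X and Y are related in two ways: first cousins through their fathers (r = 1/8) and first cousins through their mothers (r = 1/8) — i.e. double first cousins.
r = 1/8 + 1/8 = 1/4 = 0.25.

0.25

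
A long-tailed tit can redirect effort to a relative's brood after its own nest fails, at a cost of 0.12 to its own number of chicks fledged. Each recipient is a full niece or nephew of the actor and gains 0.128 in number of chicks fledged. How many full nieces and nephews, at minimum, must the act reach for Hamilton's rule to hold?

4

r to a full niece or nephew = 1/4 (full aunt/uncle↔niece/nephew: two paths of length 3 through the shared grandparent pair: r = 2·(1/2)^3 = 1/4).
Hamilton's rule: n·r·B > C  ⇒  n > C/(r·B) = 0.12/(0.25·0.128) = 3.75.
The smallest integer exceeding 3.75 is 4.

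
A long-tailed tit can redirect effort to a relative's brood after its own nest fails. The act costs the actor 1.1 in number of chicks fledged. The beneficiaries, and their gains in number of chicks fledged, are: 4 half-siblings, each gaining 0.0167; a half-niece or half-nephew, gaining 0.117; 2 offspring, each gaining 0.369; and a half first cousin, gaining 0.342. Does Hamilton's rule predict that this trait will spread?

No

Hamilton's rule: the trait is favored when the sum of r·B over every recipient exceeds the actor's cost C.
r to a half-sibling = 0.25 (half-sibs share one parent — one path of length 2: r = (1/2)^2 = 1/4).
r to a half-niece or half-nephew = 0.125 (half-aunt/uncle↔niece/nephew: one path of length 3: r = (1/2)^3 = 1/8).
r to an offspring = 0.5 (one parent–offspring link: r = (1/2)^1 = 1/2).
r to a half first cousin = 0.0625 (half first cousins share one grandparent — one path of length 4: r = (1/2)^4 = 1/16).
Summing one r·B term per recipient: 4·0.25·0.0167 + 1·0.125·0.117 + 2·0.5·0.369 + 1·0.0625·0.342 = 0.4217.
0.4217 < 1.1: the indirect benefit is less than the cost.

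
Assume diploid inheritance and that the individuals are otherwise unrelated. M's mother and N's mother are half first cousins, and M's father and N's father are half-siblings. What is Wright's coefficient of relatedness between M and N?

0.078125

Independent pedigree routes through distinct common ancestors add.
M and N are related in two ways: half second cousins through their mothers (r = 1/64) and half first cousins through their fathers (r = 1/16).
r = 1/64 + 1/16 = 0.078125.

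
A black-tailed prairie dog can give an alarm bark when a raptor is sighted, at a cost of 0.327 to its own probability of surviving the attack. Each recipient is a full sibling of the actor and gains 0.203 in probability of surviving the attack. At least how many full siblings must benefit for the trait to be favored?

4

r to a full sibling = 1/2 (full sibs share both parents — two paths of length 2: r = 2·(1/2)^2 = 1/2).
Hamilton's rule: n·r·B > C  ⇒  n > C/(r·B) = 0.327/(0.5·0.203) = 3.222.
The smallest integer exceeding 3.222 is 4.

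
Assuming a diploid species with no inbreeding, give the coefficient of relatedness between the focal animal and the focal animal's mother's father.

Each parent–offspring link contributes a factor of 1/2, and independent paths through distinct common ancestors add.
Two parent–offspring links: r = (1/2)^2 = 1/4.

0.25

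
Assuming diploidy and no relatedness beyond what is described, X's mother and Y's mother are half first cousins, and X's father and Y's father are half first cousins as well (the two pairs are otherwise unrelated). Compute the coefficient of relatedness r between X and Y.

0.03125

With two independent routes of shared ancestry, r is the sum of the two contributions.
X and Y are related in two ways: half second cousins through their mothers (r = 1/64) and half second cousins through their fathers (r = 1/64).
r = 1/64 + 1/64 = 0.03125.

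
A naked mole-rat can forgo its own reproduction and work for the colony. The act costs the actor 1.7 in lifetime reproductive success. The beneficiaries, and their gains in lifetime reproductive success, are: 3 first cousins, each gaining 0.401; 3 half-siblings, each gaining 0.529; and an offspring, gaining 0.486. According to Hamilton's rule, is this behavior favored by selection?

No

Hamilton's rule: the trait is favored when the sum of r·B over every recipient exceeds the actor's cost C.
r to a first cousin = 1/8 (first cousins share one grandparent pair — two paths of length 4: r = 2·(1/2)^4 = 1/8).
r to a half-sibling = 0.25 (half-sibs share one parent — one path of length 2: r = (1/2)^2 = 1/4).
r to an offspring = 0.5 (one parent–offspring link: r = (1/2)^1 = 1/2).
Summing one r·B term per recipient: 3·0.125·0.401 + 3·0.25·0.529 + 1·0.5·0.486 = 0.790125.
0.790125 < 1.7: the indirect benefit is less than the cost.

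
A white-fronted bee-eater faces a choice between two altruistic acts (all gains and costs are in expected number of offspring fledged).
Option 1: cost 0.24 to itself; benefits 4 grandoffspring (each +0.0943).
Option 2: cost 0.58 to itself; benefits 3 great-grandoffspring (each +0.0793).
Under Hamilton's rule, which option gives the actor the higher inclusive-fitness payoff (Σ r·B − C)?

Option 1: r to a grandoffspring = 0.25.
Option 1: Σ r·B − C = (4·0.25·0.0943) − 0.24 = -0.1457.
Option 2: r to a great-grandoffspring = 0.125.
Option 2: Σ r·B − C = (3·0.125·0.0793) − 0.58 = -0.5502625.
Option 1 has the higher net inclusive-fitness payoff.

Option 1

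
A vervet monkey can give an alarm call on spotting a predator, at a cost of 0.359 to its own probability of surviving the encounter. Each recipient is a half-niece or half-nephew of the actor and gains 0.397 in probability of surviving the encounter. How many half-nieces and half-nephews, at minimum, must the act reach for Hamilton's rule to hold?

r to a half-niece or half-nephew = 0.125 (half-aunt/uncle↔niece/nephew: one path of length 3: r = (1/2)^3 = 1/8).
Hamilton's rule: n·r·B > C  ⇒  n > C/(r·B) = 0.359/(0.125·0.397) = 7.234.
The smallest integer exceeding 7.234 is 8.

8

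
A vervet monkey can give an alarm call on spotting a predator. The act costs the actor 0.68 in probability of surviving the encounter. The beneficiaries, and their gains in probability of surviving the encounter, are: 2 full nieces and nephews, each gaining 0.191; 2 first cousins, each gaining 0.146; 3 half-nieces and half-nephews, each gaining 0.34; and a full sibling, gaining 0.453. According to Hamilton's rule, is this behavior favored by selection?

Hamilton's rule: the trait is favored when the sum of r·B over every recipient exceeds the actor's cost C.
r to a full niece or nephew = 0.25 (full aunt/uncle↔niece/nephew: two paths of length 3 through the shared grandparent pair: r = 2·(1/2)^3 = 1/4).
r to a first cousin = 1/8 (first cousins share one grandparent pair — two paths of length 4: r = 2·(1/2)^4 = 1/8).
r to a half-niece or half-nephew = 0.125 (half-aunt/uncle↔niece/nephew: one path of length 3: r = (1/2)^3 = 1/8).
r to a full sibling = 1/2 (full sibs share both parents — two paths of length 2: r = 2·(1/2)^2 = 1/2).
Summing one r·B term per recipient: 2·0.25·0.191 + 2·0.125·0.146 + 3·0.125·0.34 + 1·0.5·0.453 = 0.486.
0.486 < 0.68: the indirect benefit is less than the cost.

No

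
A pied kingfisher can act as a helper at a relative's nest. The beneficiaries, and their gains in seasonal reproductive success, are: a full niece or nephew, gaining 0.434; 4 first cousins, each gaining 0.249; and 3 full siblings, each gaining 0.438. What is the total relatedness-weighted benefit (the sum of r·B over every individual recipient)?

r to a full niece or nephew = 0.25 (full aunt/uncle↔niece/nephew: two paths of length 3 through the shared grandparent pair: r = 2·(1/2)^3 = 1/4).
r to a first cousin = 1/8 (first cousins share one grandparent pair — two paths of length 4: r = 2·(1/2)^4 = 1/8).
r to a full sibling = 1/2 (full sibs share both parents — two paths of length 2: r = 2·(1/2)^2 = 1/2).
Summing one r·B term per recipient: 1·0.25·0.434 + 4·0.125·0.249 + 3·0.5·0.438 = 0.89.

0.89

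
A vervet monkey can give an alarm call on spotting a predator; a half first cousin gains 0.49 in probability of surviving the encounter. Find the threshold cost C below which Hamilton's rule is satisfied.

0.030625

r to a half first cousin = 0.0625 (half first cousins share one grandparent — one path of length 4: r = (1/2)^4 = 1/16).
Hamilton's rule: n·r·B > C, so the trait is favored while C < n·r·B = 1·0.0625·0.49 = 0.030625.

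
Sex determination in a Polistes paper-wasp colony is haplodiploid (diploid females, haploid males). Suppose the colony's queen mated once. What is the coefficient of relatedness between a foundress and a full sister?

Haplodiploid full sisters inherit their father's entire haploid genome identically (contributing 1/2) and on average half of their mother's contribution (1/2 · 1/2 = 1/4); r = 1/2 + 1/4 = 3/4.

0.75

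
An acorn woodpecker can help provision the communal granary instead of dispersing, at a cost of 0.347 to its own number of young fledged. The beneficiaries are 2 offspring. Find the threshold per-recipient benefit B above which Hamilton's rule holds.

r to an offspring = 0.5 (one parent–offspring link: r = (1/2)^1 = 1/2).
Hamilton's rule with n recipients of equal r: n·r·B > C, so B > C/(n·r) = 0.347/(2·0.5) = 0.347.

0.347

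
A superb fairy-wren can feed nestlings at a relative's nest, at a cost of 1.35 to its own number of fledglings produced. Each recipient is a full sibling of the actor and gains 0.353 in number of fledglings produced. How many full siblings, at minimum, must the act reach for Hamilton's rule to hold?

8

r to a full sibling = 0.5 (full sibs share both parents — two paths of length 2: r = 2·(1/2)^2 = 1/2).
Hamilton's rule: n·r·B > C  ⇒  n > C/(r·B) = 1.35/(0.5·0.353) = 7.649.
The smallest integer exceeding 7.649 is 8.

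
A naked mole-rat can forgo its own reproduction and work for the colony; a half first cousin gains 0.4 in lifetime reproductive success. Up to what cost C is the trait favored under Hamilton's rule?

r to a half first cousin = 1/16 (half first cousins share one grandparent — one path of length 4: r = (1/2)^4 = 1/16).
Hamilton's rule: n·r·B > C, so the trait is favored while C < n·r·B = 1·0.0625·0.4 = 0.025.

0.025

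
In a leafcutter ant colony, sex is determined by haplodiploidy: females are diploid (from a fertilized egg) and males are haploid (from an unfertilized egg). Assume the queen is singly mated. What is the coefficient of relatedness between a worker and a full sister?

0.75

Haplodiploid full sisters inherit their father's entire haploid genome identically (contributing 1/2) and on average half of their mother's contribution (1/2 · 1/2 = 1/4); r = 1/2 + 1/4 = 3/4.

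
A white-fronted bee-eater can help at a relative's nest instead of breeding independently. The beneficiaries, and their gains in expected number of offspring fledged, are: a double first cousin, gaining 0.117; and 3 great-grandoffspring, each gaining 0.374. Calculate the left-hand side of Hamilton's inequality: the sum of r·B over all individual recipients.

0.1695

r to a double first cousin = 1/4 (double first cousins share both grandparent pairs — four paths of length 4: r = 4·(1/2)^4 = 1/4).
r to a great-grandoffspring = 1/8 (three parent–offspring links: r = (1/2)^3 = 1/8).
Summing one r·B term per recipient: 1·0.25·0.117 + 3·0.125·0.374 = 0.1695.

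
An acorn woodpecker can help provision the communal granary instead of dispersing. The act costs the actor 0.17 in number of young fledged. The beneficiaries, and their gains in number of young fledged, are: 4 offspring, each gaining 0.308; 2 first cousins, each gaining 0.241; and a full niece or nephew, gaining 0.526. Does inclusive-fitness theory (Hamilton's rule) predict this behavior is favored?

Hamilton's rule: the trait is favored when the sum of r·B over every recipient exceeds the actor's cost C.
r to an offspring = 1/2 (one parent–offspring link: r = (1/2)^1 = 1/2).
r to a first cousin = 1/8 (first cousins share one grandparent pair — two paths of length 4: r = 2·(1/2)^4 = 1/8).
r to a full niece or nephew = 1/4 (full aunt/uncle↔niece/nephew: two paths of length 3 through the shared grandparent pair: r = 2·(1/2)^3 = 1/4).
Summing one r·B term per recipient: 4·0.5·0.308 + 2·0.125·0.241 + 1·0.25·0.526 = 0.80775.
0.80775 > 0.17: the indirect benefit exceeds the cost.

Yes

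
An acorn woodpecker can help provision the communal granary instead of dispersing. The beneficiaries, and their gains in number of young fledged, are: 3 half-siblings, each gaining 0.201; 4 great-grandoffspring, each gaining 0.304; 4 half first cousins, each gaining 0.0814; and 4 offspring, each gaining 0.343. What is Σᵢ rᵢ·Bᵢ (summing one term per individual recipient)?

1.0091

r to a half-sibling = 1/4 (half-sibs share one parent — one path of length 2: r = (1/2)^2 = 1/4).
r to a great-grandoffspring = 1/8 (three parent–offspring links: r = (1/2)^3 = 1/8).
r to a half first cousin = 0.0625 (half first cousins share one grandparent — one path of length 4: r = (1/2)^4 = 1/16).
r to an offspring = 0.5 (one parent–offspring link: r = (1/2)^1 = 1/2).
Summing one r·B term per recipient: 3·0.25·0.201 + 4·0.125·0.304 + 4·0.0625·0.0814 + 4·0.5·0.343 = 1.0091.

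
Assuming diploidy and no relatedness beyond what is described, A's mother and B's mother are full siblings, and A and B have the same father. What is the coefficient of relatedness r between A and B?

0.375

Wright's path rule: contributions from independent ancestry routes add.
A and B are related in two ways: first cousins through their mothers (r = 1/8) and half-sibs through their shared father (r = 1/4).
r = 1/8 + 1/4 = 0.375.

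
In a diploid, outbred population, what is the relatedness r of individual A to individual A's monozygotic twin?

1

Each parent–offspring link contributes a factor of 1/2, and independent paths through distinct common ancestors add.
Monozygotic twins share every allele identical by descent: r = 1.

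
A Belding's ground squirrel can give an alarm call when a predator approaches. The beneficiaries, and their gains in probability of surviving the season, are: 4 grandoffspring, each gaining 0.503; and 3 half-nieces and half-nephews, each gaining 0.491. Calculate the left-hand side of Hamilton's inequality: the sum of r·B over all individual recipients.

0.687125

r to a grandoffspring = 0.25 (two parent–offspring links: r = (1/2)^2 = 1/4).
r to a half-niece or half-nephew = 1/8 (half-aunt/uncle↔niece/nephew: one path of length 3: r = (1/2)^3 = 1/8).
Summing one r·B term per recipient: 4·0.25·0.503 + 3·0.125·0.491 = 0.687125.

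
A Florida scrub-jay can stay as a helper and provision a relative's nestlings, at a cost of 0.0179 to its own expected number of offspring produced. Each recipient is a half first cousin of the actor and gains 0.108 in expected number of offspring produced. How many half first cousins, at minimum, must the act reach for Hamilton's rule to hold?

3

r to a half first cousin = 0.0625 (half first cousins share one grandparent — one path of length 4: r = (1/2)^4 = 1/16).
Hamilton's rule: n·r·B > C  ⇒  n > C/(r·B) = 0.0179/(0.0625·0.108) = 2.652.
The smallest integer exceeding 2.652 is 3.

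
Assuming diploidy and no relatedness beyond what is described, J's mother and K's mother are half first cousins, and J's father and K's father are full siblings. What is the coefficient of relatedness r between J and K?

With two independent routes of shared ancestry, r is the sum of the two contributions.
J and K are related in two ways: half second cousins through their mothers (r = 1/64) and first cousins through their fathers (r = 1/8).
r = 1/64 + 1/8 = 0.140625.

0.140625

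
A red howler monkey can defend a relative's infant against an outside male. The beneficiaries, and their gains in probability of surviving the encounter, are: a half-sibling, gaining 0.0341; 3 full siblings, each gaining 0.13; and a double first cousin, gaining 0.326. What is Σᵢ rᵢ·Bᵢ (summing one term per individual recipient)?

r to a half-sibling = 0.25 (half-sibs share one parent — one path of length 2: r = (1/2)^2 = 1/4).
r to a full sibling = 1/2 (full sibs share both parents — two paths of length 2: r = 2·(1/2)^2 = 1/2).
r to a double first cousin = 0.25 (double first cousins share both grandparent pairs — four paths of length 4: r = 4·(1/2)^4 = 1/4).
Summing one r·B term per recipient: 1·0.25·0.0341 + 3·0.5·0.13 + 1·0.25·0.326 = 0.285025.

0.285025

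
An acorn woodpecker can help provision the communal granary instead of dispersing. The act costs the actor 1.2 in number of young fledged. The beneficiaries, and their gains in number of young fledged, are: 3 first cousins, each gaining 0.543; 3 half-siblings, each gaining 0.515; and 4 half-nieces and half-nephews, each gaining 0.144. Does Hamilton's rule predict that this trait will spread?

No

Hamilton's rule: the trait is favored when the sum of r·B over every recipient exceeds the actor's cost C.
r to a first cousin = 0.125 (first cousins share one grandparent pair — two paths of length 4: r = 2·(1/2)^4 = 1/8).
r to a half-sibling = 0.25 (half-sibs share one parent — one path of length 2: r = (1/2)^2 = 1/4).
r to a half-niece or half-nephew = 0.125 (half-aunt/uncle↔niece/nephew: one path of length 3: r = (1/2)^3 = 1/8).
Summing one r·B term per recipient: 3·0.125·0.543 + 3·0.25·0.515 + 4·0.125·0.144 = 0.661875.
0.661875 < 1.2: the indirect benefit is less than the cost.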